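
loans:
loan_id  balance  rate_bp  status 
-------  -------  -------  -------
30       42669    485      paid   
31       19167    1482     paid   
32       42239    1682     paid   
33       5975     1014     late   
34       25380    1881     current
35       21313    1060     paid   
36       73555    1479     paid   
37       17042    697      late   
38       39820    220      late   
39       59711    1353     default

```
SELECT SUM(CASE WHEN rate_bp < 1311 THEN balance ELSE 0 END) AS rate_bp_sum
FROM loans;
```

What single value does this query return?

126819

loan_id=30: ✓ → 42669
loan_id=31: ✗
loan_id=32: ✗
loan_id=33: ✓ → 5975
loan_id=34: ✗
loan_id=35: ✓ → 21313
loan_id=36: ✗
loan_id=37: ✓ → 17042
loan_id=38: ✓ → 39820
loan_id=39: ✗
rate_bp_sum = 42669 + 5975 + 21313 + 17042 + 39820 = 126819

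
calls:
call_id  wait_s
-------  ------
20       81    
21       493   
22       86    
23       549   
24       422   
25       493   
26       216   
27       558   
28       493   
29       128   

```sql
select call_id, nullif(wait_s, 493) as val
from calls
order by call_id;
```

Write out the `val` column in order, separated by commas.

call_id=20: wait_s=81 vs 493: differ → 81
call_id=21: wait_s=493 vs 493: equal → NULL
call_id=22: wait_s=86 vs 493: differ → 86
call_id=23: wait_s=549 vs 493: differ → 549
call_id=24: wait_s=422 vs 493: differ → 422
call_id=25: wait_s=493 vs 493: equal → NULL
call_id=26: wait_s=216 vs 493: differ → 216
call_id=27: wait_s=558 vs 493: differ → 558
call_id=28: wait_s=493 vs 493: equal → NULL
call_id=29: wait_s=128 vs 493: differ → 128

81, NULL, 86, 549, 422, NULL, 216, 558, NULL, 128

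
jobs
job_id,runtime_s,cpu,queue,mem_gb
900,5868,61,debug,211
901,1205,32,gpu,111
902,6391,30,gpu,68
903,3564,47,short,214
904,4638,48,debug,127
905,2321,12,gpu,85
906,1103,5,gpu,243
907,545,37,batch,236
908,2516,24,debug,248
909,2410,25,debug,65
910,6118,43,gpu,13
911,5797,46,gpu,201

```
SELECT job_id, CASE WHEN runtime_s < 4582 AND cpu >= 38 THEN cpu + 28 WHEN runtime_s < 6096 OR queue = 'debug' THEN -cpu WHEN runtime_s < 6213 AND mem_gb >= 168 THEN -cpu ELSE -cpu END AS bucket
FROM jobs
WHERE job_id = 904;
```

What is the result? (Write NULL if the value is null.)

job_id = 904: runtime_s=4638, cpu=48, queue=debug, mem_gb=127.
runtime_s < 4582 AND cpu >= 38 → false
runtime_s < 6096 OR queue = 'debug' → true → -48

-48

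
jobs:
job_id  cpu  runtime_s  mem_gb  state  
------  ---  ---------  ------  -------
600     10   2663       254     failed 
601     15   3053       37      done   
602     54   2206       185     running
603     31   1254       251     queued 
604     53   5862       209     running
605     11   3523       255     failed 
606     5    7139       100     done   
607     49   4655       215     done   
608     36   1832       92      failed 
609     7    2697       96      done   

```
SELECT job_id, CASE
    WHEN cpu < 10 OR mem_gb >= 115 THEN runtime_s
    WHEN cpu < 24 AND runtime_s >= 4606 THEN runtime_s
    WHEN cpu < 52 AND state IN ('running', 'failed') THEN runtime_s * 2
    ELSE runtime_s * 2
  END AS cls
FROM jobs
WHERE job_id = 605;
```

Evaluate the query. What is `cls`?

job_id = 605: cpu=11, runtime_s=3523, mem_gb=255, state=failed.
cpu < 10 OR mem_gb >= 115 → true → 3523

3523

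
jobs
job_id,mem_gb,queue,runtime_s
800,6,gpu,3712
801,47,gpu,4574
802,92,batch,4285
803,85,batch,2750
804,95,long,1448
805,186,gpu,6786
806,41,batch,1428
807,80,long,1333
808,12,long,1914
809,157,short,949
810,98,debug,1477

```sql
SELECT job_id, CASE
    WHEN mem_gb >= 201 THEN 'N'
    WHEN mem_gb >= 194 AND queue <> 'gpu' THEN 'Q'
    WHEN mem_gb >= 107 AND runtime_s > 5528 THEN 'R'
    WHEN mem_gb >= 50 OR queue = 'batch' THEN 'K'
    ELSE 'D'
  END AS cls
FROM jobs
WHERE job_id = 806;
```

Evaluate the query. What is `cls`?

K

job_id = 806: mem_gb=41, queue=batch, runtime_s=1428.
mem_gb >= 201 → false
mem_gb >= 194 AND queue <> 'gpu' → false
mem_gb >= 107 AND runtime_s > 5528 → false
mem_gb >= 50 OR queue = 'batch' → true → K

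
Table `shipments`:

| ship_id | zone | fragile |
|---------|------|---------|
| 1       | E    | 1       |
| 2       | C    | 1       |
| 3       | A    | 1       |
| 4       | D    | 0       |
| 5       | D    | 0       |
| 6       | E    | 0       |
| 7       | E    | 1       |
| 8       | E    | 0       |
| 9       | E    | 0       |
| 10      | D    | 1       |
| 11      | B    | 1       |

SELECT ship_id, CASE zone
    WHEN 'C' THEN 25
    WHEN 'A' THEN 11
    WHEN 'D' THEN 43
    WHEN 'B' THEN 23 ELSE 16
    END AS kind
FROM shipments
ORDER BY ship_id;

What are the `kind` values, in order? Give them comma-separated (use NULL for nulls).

16, 25, 11, 43, 43, 16, 16, 16, 16, 43, 23

ship_id=1: ELSE → 16
ship_id=2: zone='C' → 25
ship_id=3: zone='A' → 11
ship_id=4: zone='D' → 43
ship_id=5: zone='D' → 43
ship_id=6: ELSE → 16
ship_id=7: ELSE → 16
ship_id=8: ELSE → 16
ship_id=9: ELSE → 16
ship_id=10: zone='D' → 43
ship_id=11: zone='B' → 23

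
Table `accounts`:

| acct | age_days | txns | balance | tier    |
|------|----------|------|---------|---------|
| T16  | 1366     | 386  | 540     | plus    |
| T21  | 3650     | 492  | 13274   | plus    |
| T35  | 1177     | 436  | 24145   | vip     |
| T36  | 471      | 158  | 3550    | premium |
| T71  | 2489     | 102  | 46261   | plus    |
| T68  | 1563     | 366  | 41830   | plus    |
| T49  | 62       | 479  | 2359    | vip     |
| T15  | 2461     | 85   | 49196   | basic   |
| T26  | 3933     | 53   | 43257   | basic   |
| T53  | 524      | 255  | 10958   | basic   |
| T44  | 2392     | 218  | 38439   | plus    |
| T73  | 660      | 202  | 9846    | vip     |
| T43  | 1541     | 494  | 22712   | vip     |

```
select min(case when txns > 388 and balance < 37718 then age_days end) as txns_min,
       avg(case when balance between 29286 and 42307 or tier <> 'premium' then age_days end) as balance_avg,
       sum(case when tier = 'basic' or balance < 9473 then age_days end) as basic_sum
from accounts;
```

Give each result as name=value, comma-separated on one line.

txns_min=62, balance_avg=1818.1666666667, basic_sum=8817

[txns_min: txns > 388 and balance < 37718]
acct=T16: ✗
acct=T21: ✓ → 3650
acct=T35: ✓ → 1177
acct=T36: ✗
acct=T71: ✗
acct=T68: ✗
acct=T49: ✓ → 62
acct=T15: ✗
acct=T26: ✗
acct=T53: ✗
acct=T44: ✗
acct=T73: ✗
acct=T43: ✓ → 1541
txns_min = MIN(3650, 1177, 62, 1541) = 62
—
[balance_avg: balance between 29286 and 42307 or tier <> 'premium']
acct=T16: ✓ → 1366
acct=T21: ✓ → 3650
acct=T35: ✓ → 1177
acct=T36: ✗
acct=T71: ✓ → 2489
acct=T68: ✓ → 1563
acct=T49: ✓ → 62
acct=T15: ✓ → 2461
acct=T26: ✓ → 3933
acct=T53: ✓ → 524
acct=T44: ✓ → 2392
acct=T73: ✓ → 660
acct=T43: ✓ → 1541
balance_avg = (1366 + 3650 + 1177 + 2489 + 1563 + 62 + 2461 + 3933 + 524 + 2392 + 660 + 1541) / 12 = 1818.1666666667
—
[basic_sum: tier = 'basic' or balance < 9473]
acct=T16: ✓ → 1366
acct=T21: ✗
acct=T35: ✗
acct=T36: ✓ → 471
acct=T71: ✗
acct=T68: ✗
acct=T49: ✓ → 62
acct=T15: ✓ → 2461
acct=T26: ✓ → 3933
acct=T53: ✓ → 524
acct=T44: ✗
acct=T73: ✗
acct=T43: ✗
basic_sum = 1366 + 471 + 62 + 2461 + 3933 + 524 = 8817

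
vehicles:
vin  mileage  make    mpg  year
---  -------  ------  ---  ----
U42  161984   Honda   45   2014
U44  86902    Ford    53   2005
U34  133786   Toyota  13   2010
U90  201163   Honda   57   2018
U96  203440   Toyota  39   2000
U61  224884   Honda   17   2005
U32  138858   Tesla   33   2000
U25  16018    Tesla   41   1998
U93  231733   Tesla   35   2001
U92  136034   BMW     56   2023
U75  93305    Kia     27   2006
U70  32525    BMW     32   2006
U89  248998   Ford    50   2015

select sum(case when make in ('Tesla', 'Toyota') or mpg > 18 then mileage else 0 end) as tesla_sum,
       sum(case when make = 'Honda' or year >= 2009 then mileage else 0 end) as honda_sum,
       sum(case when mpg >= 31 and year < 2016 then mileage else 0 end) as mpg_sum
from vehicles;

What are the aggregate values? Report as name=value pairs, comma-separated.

[tesla_sum: make in ('Tesla', 'Toyota') or mpg > 18]
vin=U42: ✓ → 161984
vin=U44: ✓ → 86902
vin=U34: ✓ → 133786
vin=U90: ✓ → 201163
vin=U96: ✓ → 203440
vin=U61: ✗
vin=U32: ✓ → 138858
vin=U25: ✓ → 16018
vin=U93: ✓ → 231733
vin=U92: ✓ → 136034
vin=U75: ✓ → 93305
vin=U70: ✓ → 32525
vin=U89: ✓ → 248998
tesla_sum = 161984 + 86902 + 133786 + 201163 + 203440 + 138858 + 16018 + 231733 + 136034 + 93305 + 32525 + 248998 = 1684746
—
[honda_sum: make = 'Honda' or year >= 2009]
vin=U42: ✓ → 161984
vin=U44: ✗
vin=U34: ✓ → 133786
vin=U90: ✓ → 201163
vin=U96: ✗
vin=U61: ✓ → 224884
vin=U32: ✗
vin=U25: ✗
vin=U93: ✗
vin=U92: ✓ → 136034
vin=U75: ✗
vin=U70: ✗
vin=U89: ✓ → 248998
honda_sum = 161984 + 133786 + 201163 + 224884 + 136034 + 248998 = 1106849
—
[mpg_sum: mpg >= 31 and year < 2016]
vin=U42: ✓ → 161984
vin=U44: ✓ → 86902
vin=U34: ✗
vin=U90: ✗
vin=U96: ✓ → 203440
vin=U61: ✗
vin=U32: ✓ → 138858
vin=U25: ✓ → 16018
vin=U93: ✓ → 231733
vin=U92: ✗
vin=U75: ✗
vin=U70: ✓ → 32525
vin=U89: ✓ → 248998
mpg_sum = 161984 + 86902 + 203440 + 138858 + 16018 + 231733 + 32525 + 248998 = 1120458

tesla_sum=1684746, honda_sum=1106849, mpg_sum=1120458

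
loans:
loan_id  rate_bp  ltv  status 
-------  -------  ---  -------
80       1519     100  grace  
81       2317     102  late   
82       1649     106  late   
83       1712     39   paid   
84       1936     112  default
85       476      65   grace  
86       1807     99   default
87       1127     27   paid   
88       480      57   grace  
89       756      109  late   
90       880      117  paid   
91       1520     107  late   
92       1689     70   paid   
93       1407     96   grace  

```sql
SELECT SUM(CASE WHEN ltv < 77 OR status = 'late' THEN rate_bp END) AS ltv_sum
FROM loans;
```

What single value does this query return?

loan_id=80: ✗
loan_id=81: ✓ → 2317
loan_id=82: ✓ → 1649
loan_id=83: ✓ → 1712
loan_id=84: ✗
loan_id=85: ✓ → 476
loan_id=86: ✗
loan_id=87: ✓ → 1127
loan_id=88: ✓ → 480
loan_id=89: ✓ → 756
loan_id=90: ✗
loan_id=91: ✓ → 1520
loan_id=92: ✓ → 1689
loan_id=93: ✗
ltv_sum = 2317 + 1649 + 1712 + 476 + 1127 + 480 + 756 + 1520 + 1689 = 11726

11726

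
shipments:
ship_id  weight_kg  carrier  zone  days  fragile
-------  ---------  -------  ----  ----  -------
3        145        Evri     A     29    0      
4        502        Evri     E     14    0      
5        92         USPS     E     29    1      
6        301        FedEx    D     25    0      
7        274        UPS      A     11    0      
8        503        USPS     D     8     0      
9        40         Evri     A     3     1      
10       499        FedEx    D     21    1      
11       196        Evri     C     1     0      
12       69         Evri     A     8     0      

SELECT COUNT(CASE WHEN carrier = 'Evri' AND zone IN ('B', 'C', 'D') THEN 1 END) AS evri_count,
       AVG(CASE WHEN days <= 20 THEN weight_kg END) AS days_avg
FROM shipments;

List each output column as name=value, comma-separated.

evri_count=1, days_avg=264

[evri_count: carrier = 'Evri' AND zone IN ('B', 'C', 'D')]
ship_id=3: ✗
ship_id=4: ✗
ship_id=5: ✗
ship_id=6: ✗
ship_id=7: ✗
ship_id=8: ✗
ship_id=9: ✗
ship_id=10: ✗
ship_id=11: ✓ → 1
ship_id=12: ✗
evri_count = COUNT(1) = 1
—
[days_avg: days <= 20]
ship_id=3: ✗
ship_id=4: ✓ → 502
ship_id=5: ✗
ship_id=6: ✗
ship_id=7: ✓ → 274
ship_id=8: ✓ → 503
ship_id=9: ✓ → 40
ship_id=10: ✗
ship_id=11: ✓ → 196
ship_id=12: ✓ → 69
days_avg = (502 + 274 + 503 + 40 + 196 + 69) / 6 = 264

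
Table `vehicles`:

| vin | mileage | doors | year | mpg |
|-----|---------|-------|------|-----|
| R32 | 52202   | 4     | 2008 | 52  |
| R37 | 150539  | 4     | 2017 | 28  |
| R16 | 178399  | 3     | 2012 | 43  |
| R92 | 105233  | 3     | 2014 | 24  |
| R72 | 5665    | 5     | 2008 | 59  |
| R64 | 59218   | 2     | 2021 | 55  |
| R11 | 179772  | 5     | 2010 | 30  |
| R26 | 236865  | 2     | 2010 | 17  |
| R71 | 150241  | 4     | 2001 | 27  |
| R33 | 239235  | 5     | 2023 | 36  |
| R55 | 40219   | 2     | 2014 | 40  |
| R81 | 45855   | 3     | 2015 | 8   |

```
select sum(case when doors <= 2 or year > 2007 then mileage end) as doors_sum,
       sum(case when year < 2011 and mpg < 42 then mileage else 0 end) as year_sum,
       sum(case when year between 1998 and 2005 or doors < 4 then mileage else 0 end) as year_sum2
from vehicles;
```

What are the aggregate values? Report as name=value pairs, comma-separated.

[doors_sum: doors <= 2 or year > 2007]
vin=R32: ✓ → 52202
vin=R37: ✓ → 150539
vin=R16: ✓ → 178399
vin=R92: ✓ → 105233
vin=R72: ✓ → 5665
vin=R64: ✓ → 59218
vin=R11: ✓ → 179772
vin=R26: ✓ → 236865
vin=R71: ✗
vin=R33: ✓ → 239235
vin=R55: ✓ → 40219
vin=R81: ✓ → 45855
doors_sum = 52202 + 150539 + 178399 + 105233 + 5665 + 59218 + 179772 + 236865 + 239235 + 40219 + 45855 = 1293202
—
[year_sum: year < 2011 and mpg < 42]
vin=R32: ✗
vin=R37: ✗
vin=R16: ✗
vin=R92: ✗
vin=R72: ✗
vin=R64: ✗
vin=R11: ✓ → 179772
vin=R26: ✓ → 236865
vin=R71: ✓ → 150241
vin=R33: ✗
vin=R55: ✗
vin=R81: ✗
year_sum = 179772 + 236865 + 150241 = 566878
—
[year_sum2: year between 1998 and 2005 or doors < 4]
vin=R32: ✗
vin=R37: ✗
vin=R16: ✓ → 178399
vin=R92: ✓ → 105233
vin=R72: ✗
vin=R64: ✓ → 59218
vin=R11: ✗
vin=R26: ✓ → 236865
vin=R71: ✓ → 150241
vin=R33: ✗
vin=R55: ✓ → 40219
vin=R81: ✓ → 45855
year_sum2 = 178399 + 105233 + 59218 + 236865 + 150241 + 40219 + 45855 = 816030

doors_sum=1293202, year_sum=566878, year_sum2=816030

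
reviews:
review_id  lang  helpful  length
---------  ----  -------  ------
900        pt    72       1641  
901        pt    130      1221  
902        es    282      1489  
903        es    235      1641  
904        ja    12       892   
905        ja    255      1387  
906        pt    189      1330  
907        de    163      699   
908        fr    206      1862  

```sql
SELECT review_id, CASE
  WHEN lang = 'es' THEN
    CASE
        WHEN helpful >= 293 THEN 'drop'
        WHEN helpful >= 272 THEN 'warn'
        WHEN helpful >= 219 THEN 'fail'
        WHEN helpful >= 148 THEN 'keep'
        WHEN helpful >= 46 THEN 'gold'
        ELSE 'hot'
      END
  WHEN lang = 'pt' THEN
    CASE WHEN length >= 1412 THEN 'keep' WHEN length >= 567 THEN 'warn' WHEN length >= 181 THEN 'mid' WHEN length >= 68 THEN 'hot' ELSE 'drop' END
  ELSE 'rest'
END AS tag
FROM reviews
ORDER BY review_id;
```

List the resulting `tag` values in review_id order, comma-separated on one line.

keep, warn, warn, fail, rest, rest, warn, rest, rest

review_id=900: lang='pt' → inner[length >= 1412] → keep
review_id=901: lang='pt' → inner[length >= 567] → warn
review_id=902: lang='es' → inner[helpful >= 272] → warn
review_id=903: lang='es' → inner[helpful >= 219] → fail
review_id=904: lang='ja' → outer ELSE → rest
review_id=905: lang='ja' → outer ELSE → rest
review_id=906: lang='pt' → inner[length >= 567] → warn
review_id=907: lang='de' → outer ELSE → rest
review_id=908: lang='fr' → outer ELSE → rest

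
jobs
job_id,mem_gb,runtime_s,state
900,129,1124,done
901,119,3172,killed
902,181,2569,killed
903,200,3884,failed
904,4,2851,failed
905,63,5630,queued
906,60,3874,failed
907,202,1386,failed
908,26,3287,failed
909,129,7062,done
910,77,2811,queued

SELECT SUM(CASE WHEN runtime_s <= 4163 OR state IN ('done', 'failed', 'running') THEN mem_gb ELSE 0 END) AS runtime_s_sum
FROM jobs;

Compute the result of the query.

1127

job_id=900: ✓ → 129
job_id=901: ✓ → 119
job_id=902: ✓ → 181
job_id=903: ✓ → 200
job_id=904: ✓ → 4
job_id=905: ✗
job_id=906: ✓ → 60
job_id=907: ✓ → 202
job_id=908: ✓ → 26
job_id=909: ✓ → 129
job_id=910: ✓ → 77
runtime_s_sum = 129 + 119 + 181 + 200 + 4 + 60 + 202 + 26 + 129 + 77 = 1127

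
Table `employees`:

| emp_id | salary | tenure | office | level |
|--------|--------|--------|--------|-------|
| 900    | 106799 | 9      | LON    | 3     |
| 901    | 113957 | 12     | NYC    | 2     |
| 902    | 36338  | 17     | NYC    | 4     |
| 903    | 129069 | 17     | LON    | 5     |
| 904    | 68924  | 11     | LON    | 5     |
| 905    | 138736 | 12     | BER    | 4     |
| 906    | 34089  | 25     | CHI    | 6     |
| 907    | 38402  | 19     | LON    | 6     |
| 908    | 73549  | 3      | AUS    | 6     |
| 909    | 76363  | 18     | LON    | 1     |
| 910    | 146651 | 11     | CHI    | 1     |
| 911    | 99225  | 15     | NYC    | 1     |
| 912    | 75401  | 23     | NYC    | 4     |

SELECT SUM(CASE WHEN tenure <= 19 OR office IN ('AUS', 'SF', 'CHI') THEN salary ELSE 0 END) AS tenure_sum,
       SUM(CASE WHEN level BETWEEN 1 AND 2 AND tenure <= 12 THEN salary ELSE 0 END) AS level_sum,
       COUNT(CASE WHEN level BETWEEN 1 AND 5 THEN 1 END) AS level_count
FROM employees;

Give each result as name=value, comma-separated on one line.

[tenure_sum: tenure <= 19 OR office IN ('AUS', 'SF', 'CHI')]
emp_id=900: ✓ → 106799
emp_id=901: ✓ → 113957
emp_id=902: ✓ → 36338
emp_id=903: ✓ → 129069
emp_id=904: ✓ → 68924
emp_id=905: ✓ → 138736
emp_id=906: ✓ → 34089
emp_id=907: ✓ → 38402
emp_id=908: ✓ → 73549
emp_id=909: ✓ → 76363
emp_id=910: ✓ → 146651
emp_id=911: ✓ → 99225
emp_id=912: ✗
tenure_sum = 106799 + 113957 + 36338 + 129069 + 68924 + 138736 + 34089 + 38402 + 73549 + 76363 + 146651 + 99225 = 1062102
—
[level_sum: level BETWEEN 1 AND 2 AND tenure <= 12]
emp_id=900: ✗
emp_id=901: ✓ → 113957
emp_id=902: ✗
emp_id=903: ✗
emp_id=904: ✗
emp_id=905: ✗
emp_id=906: ✗
emp_id=907: ✗
emp_id=908: ✗
emp_id=909: ✗
emp_id=910: ✓ → 146651
emp_id=911: ✗
emp_id=912: ✗
level_sum = 113957 + 146651 = 260608
—
[level_count: level BETWEEN 1 AND 5]
emp_id=900: ✓ → 1
emp_id=901: ✓ → 1
emp_id=902: ✓ → 1
emp_id=903: ✓ → 1
emp_id=904: ✓ → 1
emp_id=905: ✓ → 1
emp_id=906: ✗
emp_id=907: ✗
emp_id=908: ✗
emp_id=909: ✓ → 1
emp_id=910: ✓ → 1
emp_id=911: ✓ → 1
emp_id=912: ✓ → 1
level_count = COUNT(1, 1, 1, 1, 1, 1, 1, 1, 1, 1) = 10

tenure_sum=1062102, level_sum=260608, level_count=10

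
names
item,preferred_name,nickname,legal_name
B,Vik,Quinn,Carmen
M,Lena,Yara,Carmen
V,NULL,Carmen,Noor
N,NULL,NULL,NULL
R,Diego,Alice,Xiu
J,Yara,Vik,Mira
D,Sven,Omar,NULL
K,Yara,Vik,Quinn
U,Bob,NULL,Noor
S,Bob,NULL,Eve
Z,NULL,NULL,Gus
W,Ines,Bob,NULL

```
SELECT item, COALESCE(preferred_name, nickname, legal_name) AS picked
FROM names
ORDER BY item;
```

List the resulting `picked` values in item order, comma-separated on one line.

Vik, Sven, Yara, Yara, Lena, NULL, Diego, Bob, Bob, Carmen, Ines, Gus

item=B: preferred_name=Vik → Vik
item=D: preferred_name=Sven → Sven
item=J: preferred_name=Yara → Yara
item=K: preferred_name=Yara → Yara
item=M: preferred_name=Lena → Lena
item=N: preferred_name=NULL, nickname=NULL, legal_name=NULL (all NULL) → NULL
item=R: preferred_name=Diego → Diego
item=S: preferred_name=Bob → Bob
item=U: preferred_name=Bob → Bob
item=V: preferred_name=NULL, nickname=Carmen → Carmen
item=W: preferred_name=Ines → Ines
item=Z: preferred_name=NULL, nickname=NULL, legal_name=Gus → Gus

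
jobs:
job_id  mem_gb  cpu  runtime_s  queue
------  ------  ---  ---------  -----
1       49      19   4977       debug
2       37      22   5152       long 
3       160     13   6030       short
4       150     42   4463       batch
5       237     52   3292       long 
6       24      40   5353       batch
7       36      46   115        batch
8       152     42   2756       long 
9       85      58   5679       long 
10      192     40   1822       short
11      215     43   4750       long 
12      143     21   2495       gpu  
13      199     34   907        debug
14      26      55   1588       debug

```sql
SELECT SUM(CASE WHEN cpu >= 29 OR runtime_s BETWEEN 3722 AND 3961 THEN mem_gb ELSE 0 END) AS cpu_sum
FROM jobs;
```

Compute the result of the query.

1316

job_id=1: ✗
job_id=2: ✗
job_id=3: ✗
job_id=4: ✓ → 150
job_id=5: ✓ → 237
job_id=6: ✓ → 24
job_id=7: ✓ → 36
job_id=8: ✓ → 152
job_id=9: ✓ → 85
job_id=10: ✓ → 192
job_id=11: ✓ → 215
job_id=12: ✗
job_id=13: ✓ → 199
job_id=14: ✓ → 26
cpu_sum = 150 + 237 + 24 + 36 + 152 + 85 + 192 + 215 + 199 + 26 = 1316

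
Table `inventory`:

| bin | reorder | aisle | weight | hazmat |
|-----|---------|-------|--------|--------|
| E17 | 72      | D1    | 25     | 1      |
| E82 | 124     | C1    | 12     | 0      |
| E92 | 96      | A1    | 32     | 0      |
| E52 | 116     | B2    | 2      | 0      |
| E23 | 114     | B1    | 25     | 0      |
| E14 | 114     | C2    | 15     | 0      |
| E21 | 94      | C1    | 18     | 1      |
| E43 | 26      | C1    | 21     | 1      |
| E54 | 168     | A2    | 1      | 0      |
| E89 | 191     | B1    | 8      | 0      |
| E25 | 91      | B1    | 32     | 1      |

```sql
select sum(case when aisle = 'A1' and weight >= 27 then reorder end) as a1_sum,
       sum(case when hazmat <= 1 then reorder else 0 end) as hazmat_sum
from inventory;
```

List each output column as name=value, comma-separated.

a1_sum=96, hazmat_sum=1206

[a1_sum: aisle = 'A1' and weight >= 27]
bin=E17: ✗
bin=E82: ✗
bin=E92: ✓ → 96
bin=E52: ✗
bin=E23: ✗
bin=E14: ✗
bin=E21: ✗
bin=E43: ✗
bin=E54: ✗
bin=E89: ✗
bin=E25: ✗
a1_sum = 96
—
[hazmat_sum: hazmat <= 1]
bin=E17: ✓ → 72
bin=E82: ✓ → 124
bin=E92: ✓ → 96
bin=E52: ✓ → 116
bin=E23: ✓ → 114
bin=E14: ✓ → 114
bin=E21: ✓ → 94
bin=E43: ✓ → 26
bin=E54: ✓ → 168
bin=E89: ✓ → 191
bin=E25: ✓ → 91
hazmat_sum = 72 + 124 + 96 + 116 + 114 + 114 + 94 + 26 + 168 + 191 + 91 = 1206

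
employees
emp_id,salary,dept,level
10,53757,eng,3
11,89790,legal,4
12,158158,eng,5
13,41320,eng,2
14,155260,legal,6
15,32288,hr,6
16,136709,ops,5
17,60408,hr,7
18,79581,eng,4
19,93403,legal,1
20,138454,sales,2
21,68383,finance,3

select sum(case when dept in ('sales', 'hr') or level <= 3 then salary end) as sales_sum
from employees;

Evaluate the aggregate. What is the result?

488013

emp_id=10: ✓ → 53757
emp_id=11: ✗
emp_id=12: ✗
emp_id=13: ✓ → 41320
emp_id=14: ✗
emp_id=15: ✓ → 32288
emp_id=16: ✗
emp_id=17: ✓ → 60408
emp_id=18: ✗
emp_id=19: ✓ → 93403
emp_id=20: ✓ → 138454
emp_id=21: ✓ → 68383
sales_sum = 53757 + 41320 + 32288 + 60408 + 93403 + 138454 + 68383 = 488013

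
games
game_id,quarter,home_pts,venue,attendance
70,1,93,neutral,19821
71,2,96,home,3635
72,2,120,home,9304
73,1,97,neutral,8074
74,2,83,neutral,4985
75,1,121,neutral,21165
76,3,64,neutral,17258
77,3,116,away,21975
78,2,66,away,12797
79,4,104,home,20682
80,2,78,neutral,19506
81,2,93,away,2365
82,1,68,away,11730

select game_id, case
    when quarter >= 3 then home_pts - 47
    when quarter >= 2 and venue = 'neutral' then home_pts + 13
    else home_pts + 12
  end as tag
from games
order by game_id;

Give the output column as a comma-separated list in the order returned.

game_id=70: ELSE → 105
game_id=71: ELSE → 108
game_id=72: ELSE → 132
game_id=73: ELSE → 109
game_id=74: quarter >= 2 and venue = 'neutral' → 96
game_id=75: ELSE → 133
game_id=76: quarter >= 3 → 17
game_id=77: quarter >= 3 → 69
game_id=78: ELSE → 78
game_id=79: quarter >= 3 → 57
game_id=80: quarter >= 2 and venue = 'neutral' → 91
game_id=81: ELSE → 105
game_id=82: ELSE → 80

105, 108, 132, 109, 96, 133, 17, 69, 78, 57, 91, 105, 80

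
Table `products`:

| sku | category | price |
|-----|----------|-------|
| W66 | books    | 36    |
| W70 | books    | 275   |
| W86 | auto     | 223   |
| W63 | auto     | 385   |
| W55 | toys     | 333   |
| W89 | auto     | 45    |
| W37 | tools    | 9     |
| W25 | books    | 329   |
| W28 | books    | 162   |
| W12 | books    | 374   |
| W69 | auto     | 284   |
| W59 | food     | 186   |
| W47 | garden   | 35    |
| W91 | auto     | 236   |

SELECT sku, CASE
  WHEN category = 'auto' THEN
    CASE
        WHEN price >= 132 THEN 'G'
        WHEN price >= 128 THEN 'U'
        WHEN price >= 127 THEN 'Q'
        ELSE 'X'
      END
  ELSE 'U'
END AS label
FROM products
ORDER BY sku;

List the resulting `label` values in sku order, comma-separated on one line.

sku=W12: category='books' → outer ELSE → U
sku=W25: category='books' → outer ELSE → U
sku=W28: category='books' → outer ELSE → U
sku=W37: category='tools' → outer ELSE → U
sku=W47: category='garden' → outer ELSE → U
sku=W55: category='toys' → outer ELSE → U
sku=W59: category='food' → outer ELSE → U
sku=W63: category='auto' → inner[price >= 132] → G
sku=W66: category='books' → outer ELSE → U
sku=W69: category='auto' → inner[price >= 132] → G
sku=W70: category='books' → outer ELSE → U
sku=W86: category='auto' → inner[price >= 132] → G
sku=W89: category='auto' → inner[ELSE] → X
sku=W91: category='auto' → inner[price >= 132] → G

U, U, U, U, U, U, U, G, U, G, U, G, X, G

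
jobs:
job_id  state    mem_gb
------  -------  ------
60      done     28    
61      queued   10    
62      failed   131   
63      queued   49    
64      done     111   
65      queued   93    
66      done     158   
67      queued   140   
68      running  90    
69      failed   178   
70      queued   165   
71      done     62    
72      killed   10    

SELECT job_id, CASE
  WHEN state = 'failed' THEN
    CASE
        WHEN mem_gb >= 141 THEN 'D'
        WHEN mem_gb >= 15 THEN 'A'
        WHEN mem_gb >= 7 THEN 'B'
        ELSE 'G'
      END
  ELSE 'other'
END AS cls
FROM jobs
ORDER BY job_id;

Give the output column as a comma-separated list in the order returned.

job_id=60: state='done' → outer ELSE → other
job_id=61: state='queued' → outer ELSE → other
job_id=62: state='failed' → inner[mem_gb >= 15] → A
job_id=63: state='queued' → outer ELSE → other
job_id=64: state='done' → outer ELSE → other
job_id=65: state='queued' → outer ELSE → other
job_id=66: state='done' → outer ELSE → other
job_id=67: state='queued' → outer ELSE → other
job_id=68: state='running' → outer ELSE → other
job_id=69: state='failed' → inner[mem_gb >= 141] → D
job_id=70: state='queued' → outer ELSE → other
job_id=71: state='done' → outer ELSE → other
job_id=72: state='killed' → outer ELSE → other

other, other, A, other, other, other, other, other, other, D, other, other, other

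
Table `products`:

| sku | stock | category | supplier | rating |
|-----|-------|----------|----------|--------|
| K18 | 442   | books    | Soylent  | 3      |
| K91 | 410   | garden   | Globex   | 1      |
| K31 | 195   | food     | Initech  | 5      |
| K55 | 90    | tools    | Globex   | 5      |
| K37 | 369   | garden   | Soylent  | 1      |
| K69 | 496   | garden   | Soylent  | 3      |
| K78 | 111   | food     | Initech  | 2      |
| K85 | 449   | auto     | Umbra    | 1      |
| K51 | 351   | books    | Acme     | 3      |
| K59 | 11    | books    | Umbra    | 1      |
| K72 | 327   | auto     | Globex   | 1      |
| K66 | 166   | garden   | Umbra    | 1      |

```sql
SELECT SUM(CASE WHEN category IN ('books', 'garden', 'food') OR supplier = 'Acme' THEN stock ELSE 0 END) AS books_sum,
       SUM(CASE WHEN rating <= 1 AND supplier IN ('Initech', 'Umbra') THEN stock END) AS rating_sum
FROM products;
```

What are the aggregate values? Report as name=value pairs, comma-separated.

books_sum=2551, rating_sum=626

[books_sum: category IN ('books', 'garden', 'food') OR supplier = 'Acme']
sku=K18: ✓ → 442
sku=K91: ✓ → 410
sku=K31: ✓ → 195
sku=K55: ✗
sku=K37: ✓ → 369
sku=K69: ✓ → 496
sku=K78: ✓ → 111
sku=K85: ✗
sku=K51: ✓ → 351
sku=K59: ✓ → 11
sku=K72: ✗
sku=K66: ✓ → 166
books_sum = 442 + 410 + 195 + 369 + 496 + 111 + 351 + 11 + 166 = 2551
—
[rating_sum: rating <= 1 AND supplier IN ('Initech', 'Umbra')]
sku=K18: ✗
sku=K91: ✗
sku=K31: ✗
sku=K55: ✗
sku=K37: ✗
sku=K69: ✗
sku=K78: ✗
sku=K85: ✓ → 449
sku=K51: ✗
sku=K59: ✓ → 11
sku=K72: ✗
sku=K66: ✓ → 166
rating_sum = 449 + 11 + 166 = 626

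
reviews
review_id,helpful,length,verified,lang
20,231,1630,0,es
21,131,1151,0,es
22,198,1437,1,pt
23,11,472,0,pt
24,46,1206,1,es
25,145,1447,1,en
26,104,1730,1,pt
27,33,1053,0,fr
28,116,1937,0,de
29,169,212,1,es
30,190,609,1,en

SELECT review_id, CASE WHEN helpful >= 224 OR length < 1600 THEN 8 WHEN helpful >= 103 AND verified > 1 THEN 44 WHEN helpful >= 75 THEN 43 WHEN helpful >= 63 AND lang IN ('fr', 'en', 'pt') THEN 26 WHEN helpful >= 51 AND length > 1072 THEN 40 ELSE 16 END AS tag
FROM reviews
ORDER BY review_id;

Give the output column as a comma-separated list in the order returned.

8, 8, 8, 8, 8, 8, 43, 8, 43, 8, 8

review_id=20: helpful >= 224 OR length < 1600 → 8
review_id=21: helpful >= 224 OR length < 1600 → 8
review_id=22: helpful >= 224 OR length < 1600 → 8
review_id=23: helpful >= 224 OR length < 1600 → 8
review_id=24: helpful >= 224 OR length < 1600 → 8
review_id=25: helpful >= 224 OR length < 1600 → 8
review_id=26: helpful >= 75 → 43
review_id=27: helpful >= 224 OR length < 1600 → 8
review_id=28: helpful >= 75 → 43
review_id=29: helpful >= 224 OR length < 1600 → 8
review_id=30: helpful >= 224 OR length < 1600 → 8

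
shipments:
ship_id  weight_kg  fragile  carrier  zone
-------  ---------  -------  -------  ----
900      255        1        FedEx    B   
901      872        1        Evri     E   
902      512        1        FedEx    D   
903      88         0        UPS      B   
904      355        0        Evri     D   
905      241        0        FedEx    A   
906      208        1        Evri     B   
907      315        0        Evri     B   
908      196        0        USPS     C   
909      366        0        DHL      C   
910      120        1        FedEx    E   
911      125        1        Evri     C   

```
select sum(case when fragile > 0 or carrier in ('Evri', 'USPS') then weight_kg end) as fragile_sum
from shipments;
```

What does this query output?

2958

ship_id=900: ✓ → 255
ship_id=901: ✓ → 872
ship_id=902: ✓ → 512
ship_id=903: ✗
ship_id=904: ✓ → 355
ship_id=905: ✗
ship_id=906: ✓ → 208
ship_id=907: ✓ → 315
ship_id=908: ✓ → 196
ship_id=909: ✗
ship_id=910: ✓ → 120
ship_id=911: ✓ → 125
fragile_sum = 255 + 872 + 512 + 355 + 208 + 315 + 196 + 120 + 125 = 2958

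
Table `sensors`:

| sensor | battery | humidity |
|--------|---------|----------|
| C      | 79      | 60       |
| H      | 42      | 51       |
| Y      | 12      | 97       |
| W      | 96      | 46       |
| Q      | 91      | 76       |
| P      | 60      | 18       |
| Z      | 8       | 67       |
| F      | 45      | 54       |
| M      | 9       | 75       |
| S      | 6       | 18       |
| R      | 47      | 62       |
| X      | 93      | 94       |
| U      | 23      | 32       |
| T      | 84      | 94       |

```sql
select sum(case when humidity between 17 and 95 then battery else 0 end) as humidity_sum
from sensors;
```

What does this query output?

sensor=C: ✓ → 79
sensor=H: ✓ → 42
sensor=Y: ✗
sensor=W: ✓ → 96
sensor=Q: ✓ → 91
sensor=P: ✓ → 60
sensor=Z: ✓ → 8
sensor=F: ✓ → 45
sensor=M: ✓ → 9
sensor=S: ✓ → 6
sensor=R: ✓ → 47
sensor=X: ✓ → 93
sensor=U: ✓ → 23
sensor=T: ✓ → 84
humidity_sum = 79 + 42 + 96 + 91 + 60 + 8 + 45 + 9 + 6 + 47 + 93 + 23 + 84 = 683

683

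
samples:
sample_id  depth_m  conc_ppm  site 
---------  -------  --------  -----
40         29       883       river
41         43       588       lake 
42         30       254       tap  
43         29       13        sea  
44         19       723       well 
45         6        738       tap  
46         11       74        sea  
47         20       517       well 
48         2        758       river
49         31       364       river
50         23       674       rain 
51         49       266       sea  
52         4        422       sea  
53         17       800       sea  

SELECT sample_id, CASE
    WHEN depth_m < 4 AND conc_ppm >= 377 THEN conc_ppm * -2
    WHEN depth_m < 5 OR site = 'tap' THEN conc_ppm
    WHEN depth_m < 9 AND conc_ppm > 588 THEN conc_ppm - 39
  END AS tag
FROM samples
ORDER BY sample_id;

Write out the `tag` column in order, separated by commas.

sample_id=40: (no match → NULL) → NULL
sample_id=41: (no match → NULL) → NULL
sample_id=42: depth_m < 5 OR site = 'tap' → 254
sample_id=43: (no match → NULL) → NULL
sample_id=44: (no match → NULL) → NULL
sample_id=45: depth_m < 5 OR site = 'tap' → 738
sample_id=46: (no match → NULL) → NULL
sample_id=47: (no match → NULL) → NULL
sample_id=48: depth_m < 4 AND conc_ppm >= 377 → -1516
sample_id=49: (no match → NULL) → NULL
sample_id=50: (no match → NULL) → NULL
sample_id=51: (no match → NULL) → NULL
sample_id=52: depth_m < 5 OR site = 'tap' → 422
sample_id=53: (no match → NULL) → NULL

NULL, NULL, 254, NULL, NULL, 738, NULL, NULL, -1516, NULL, NULL, NULL, 422, NULL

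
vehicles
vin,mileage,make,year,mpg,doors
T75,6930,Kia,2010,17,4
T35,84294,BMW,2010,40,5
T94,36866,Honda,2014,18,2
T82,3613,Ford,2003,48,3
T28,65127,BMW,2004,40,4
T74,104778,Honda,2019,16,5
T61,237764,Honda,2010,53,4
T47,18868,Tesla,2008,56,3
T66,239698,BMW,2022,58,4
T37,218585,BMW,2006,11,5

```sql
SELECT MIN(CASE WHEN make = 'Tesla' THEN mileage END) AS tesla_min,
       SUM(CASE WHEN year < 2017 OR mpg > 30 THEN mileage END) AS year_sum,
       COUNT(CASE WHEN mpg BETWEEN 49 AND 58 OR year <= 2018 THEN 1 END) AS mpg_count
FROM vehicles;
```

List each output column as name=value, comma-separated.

[tesla_min: make = 'Tesla']
vin=T75: ✗
vin=T35: ✗
vin=T94: ✗
vin=T82: ✗
vin=T28: ✗
vin=T74: ✗
vin=T61: ✗
vin=T47: ✓ → 18868
vin=T66: ✗
vin=T37: ✗
tesla_min = MIN(18868) = 18868
—
[year_sum: year < 2017 OR mpg > 30]
vin=T75: ✓ → 6930
vin=T35: ✓ → 84294
vin=T94: ✓ → 36866
vin=T82: ✓ → 3613
vin=T28: ✓ → 65127
vin=T74: ✗
vin=T61: ✓ → 237764
vin=T47: ✓ → 18868
vin=T66: ✓ → 239698
vin=T37: ✓ → 218585
year_sum = 6930 + 84294 + 36866 + 3613 + 65127 + 237764 + 18868 + 239698 + 218585 = 911745
—
[mpg_count: mpg BETWEEN 49 AND 58 OR year <= 2018]
vin=T75: ✓ → 1
vin=T35: ✓ → 1
vin=T94: ✓ → 1
vin=T82: ✓ → 1
vin=T28: ✓ → 1
vin=T74: ✗
vin=T61: ✓ → 1
vin=T47: ✓ → 1
vin=T66: ✓ → 1
vin=T37: ✓ → 1
mpg_count = COUNT(1, 1, 1, 1, 1, 1, 1, 1, 1) = 9

tesla_min=18868, year_sum=911745, mpg_count=9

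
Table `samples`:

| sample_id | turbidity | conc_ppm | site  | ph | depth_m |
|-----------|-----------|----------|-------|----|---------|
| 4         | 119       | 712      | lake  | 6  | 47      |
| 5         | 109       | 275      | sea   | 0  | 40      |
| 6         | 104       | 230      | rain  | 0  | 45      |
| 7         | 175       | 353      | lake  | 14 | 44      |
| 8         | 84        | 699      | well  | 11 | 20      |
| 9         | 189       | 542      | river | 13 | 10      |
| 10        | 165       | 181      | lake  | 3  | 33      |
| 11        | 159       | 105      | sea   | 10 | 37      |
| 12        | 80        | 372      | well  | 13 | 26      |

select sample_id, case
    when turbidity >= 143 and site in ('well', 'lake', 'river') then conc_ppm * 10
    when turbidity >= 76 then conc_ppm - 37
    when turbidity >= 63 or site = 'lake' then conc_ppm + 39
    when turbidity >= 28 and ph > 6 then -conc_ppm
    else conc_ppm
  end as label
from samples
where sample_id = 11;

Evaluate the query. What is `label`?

68

sample_id = 11: turbidity=159, conc_ppm=105, site=sea, ph=10, depth_m=37.
turbidity >= 143 and site in ('well', 'lake', 'river') → false
turbidity >= 76 → true → 68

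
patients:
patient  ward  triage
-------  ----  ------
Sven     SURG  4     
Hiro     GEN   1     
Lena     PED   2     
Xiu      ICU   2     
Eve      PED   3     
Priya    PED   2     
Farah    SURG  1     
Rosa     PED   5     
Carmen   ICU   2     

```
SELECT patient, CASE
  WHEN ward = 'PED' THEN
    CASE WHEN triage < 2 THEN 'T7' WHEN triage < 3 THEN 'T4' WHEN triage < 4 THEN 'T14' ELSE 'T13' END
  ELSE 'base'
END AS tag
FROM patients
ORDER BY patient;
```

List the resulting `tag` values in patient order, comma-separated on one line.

base, T14, base, base, T4, T4, T13, base, base

patient=Carmen: ward='ICU' → outer ELSE → base
patient=Eve: ward='PED' → inner[triage < 4] → T14
patient=Farah: ward='SURG' → outer ELSE → base
patient=Hiro: ward='GEN' → outer ELSE → base
patient=Lena: ward='PED' → inner[triage < 3] → T4
patient=Priya: ward='PED' → inner[triage < 3] → T4
patient=Rosa: ward='PED' → inner[ELSE] → T13
patient=Sven: ward='SURG' → outer ELSE → base
patient=Xiu: ward='ICU' → outer ELSE → base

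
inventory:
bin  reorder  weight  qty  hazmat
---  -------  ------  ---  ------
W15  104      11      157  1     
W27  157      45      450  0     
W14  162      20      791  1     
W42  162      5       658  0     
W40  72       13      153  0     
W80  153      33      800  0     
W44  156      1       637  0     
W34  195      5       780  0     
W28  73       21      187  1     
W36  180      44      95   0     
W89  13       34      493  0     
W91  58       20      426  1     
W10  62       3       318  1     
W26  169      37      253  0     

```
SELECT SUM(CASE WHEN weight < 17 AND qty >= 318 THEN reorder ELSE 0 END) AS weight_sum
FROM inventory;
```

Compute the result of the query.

575

bin=W15: ✗
bin=W27: ✗
bin=W14: ✗
bin=W42: ✓ → 162
bin=W40: ✗
bin=W80: ✗
bin=W44: ✓ → 156
bin=W34: ✓ → 195
bin=W28: ✗
bin=W36: ✗
bin=W89: ✗
bin=W91: ✗
bin=W10: ✓ → 62
bin=W26: ✗
weight_sum = 162 + 156 + 195 + 62 = 575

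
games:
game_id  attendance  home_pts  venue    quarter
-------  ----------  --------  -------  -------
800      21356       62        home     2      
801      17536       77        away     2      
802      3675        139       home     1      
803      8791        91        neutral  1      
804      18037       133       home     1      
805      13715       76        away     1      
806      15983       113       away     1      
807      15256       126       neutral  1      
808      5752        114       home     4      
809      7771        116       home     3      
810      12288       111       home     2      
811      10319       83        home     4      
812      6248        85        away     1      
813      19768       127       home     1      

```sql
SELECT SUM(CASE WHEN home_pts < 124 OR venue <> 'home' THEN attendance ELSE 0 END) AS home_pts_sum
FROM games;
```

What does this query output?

135015

game_id=800: ✓ → 21356
game_id=801: ✓ → 17536
game_id=802: ✗
game_id=803: ✓ → 8791
game_id=804: ✗
game_id=805: ✓ → 13715
game_id=806: ✓ → 15983
game_id=807: ✓ → 15256
game_id=808: ✓ → 5752
game_id=809: ✓ → 7771
game_id=810: ✓ → 12288
game_id=811: ✓ → 10319
game_id=812: ✓ → 6248
game_id=813: ✗
home_pts_sum = 21356 + 17536 + 8791 + 13715 + 15983 + 15256 + 5752 + 7771 + 12288 + 10319 + 6248 = 135015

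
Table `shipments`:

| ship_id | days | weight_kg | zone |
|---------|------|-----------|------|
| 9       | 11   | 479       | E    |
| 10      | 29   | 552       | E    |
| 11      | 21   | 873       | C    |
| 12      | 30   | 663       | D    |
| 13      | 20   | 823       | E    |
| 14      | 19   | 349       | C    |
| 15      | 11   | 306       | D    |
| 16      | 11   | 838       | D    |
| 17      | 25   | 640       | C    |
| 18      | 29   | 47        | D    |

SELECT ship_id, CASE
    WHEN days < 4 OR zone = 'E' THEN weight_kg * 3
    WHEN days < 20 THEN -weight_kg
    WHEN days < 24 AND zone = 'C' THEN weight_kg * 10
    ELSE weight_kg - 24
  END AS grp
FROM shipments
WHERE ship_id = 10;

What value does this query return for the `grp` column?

ship_id = 10: days=29, weight_kg=552, zone=E.
days < 4 OR zone = 'E' → true → 1656

1656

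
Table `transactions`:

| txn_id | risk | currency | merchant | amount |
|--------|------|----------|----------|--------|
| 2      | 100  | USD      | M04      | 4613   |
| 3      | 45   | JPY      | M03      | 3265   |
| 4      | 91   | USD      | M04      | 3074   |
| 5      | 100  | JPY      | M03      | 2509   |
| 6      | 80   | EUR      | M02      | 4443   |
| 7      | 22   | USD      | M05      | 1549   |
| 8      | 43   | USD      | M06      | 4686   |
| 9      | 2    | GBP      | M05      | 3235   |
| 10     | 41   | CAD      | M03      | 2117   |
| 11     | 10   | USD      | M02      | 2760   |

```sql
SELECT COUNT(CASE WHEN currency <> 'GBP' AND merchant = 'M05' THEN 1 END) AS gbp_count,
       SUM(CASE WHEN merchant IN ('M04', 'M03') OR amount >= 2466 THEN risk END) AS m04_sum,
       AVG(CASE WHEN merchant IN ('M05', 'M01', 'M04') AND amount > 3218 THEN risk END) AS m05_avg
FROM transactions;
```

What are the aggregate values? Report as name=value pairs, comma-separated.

[gbp_count: currency <> 'GBP' AND merchant = 'M05']
txn_id=2: ✗
txn_id=3: ✗
txn_id=4: ✗
txn_id=5: ✗
txn_id=6: ✗
txn_id=7: ✓ → 1
txn_id=8: ✗
txn_id=9: ✗
txn_id=10: ✗
txn_id=11: ✗
gbp_count = COUNT(1) = 1
—
[m04_sum: merchant IN ('M04', 'M03') OR amount >= 2466]
txn_id=2: ✓ → 100
txn_id=3: ✓ → 45
txn_id=4: ✓ → 91
txn_id=5: ✓ → 100
txn_id=6: ✓ → 80
txn_id=7: ✗
txn_id=8: ✓ → 43
txn_id=9: ✓ → 2
txn_id=10: ✓ → 41
txn_id=11: ✓ → 10
m04_sum = 100 + 45 + 91 + 100 + 80 + 43 + 2 + 41 + 10 = 512
—
[m05_avg: merchant IN ('M05', 'M01', 'M04') AND amount > 3218]
txn_id=2: ✓ → 100
txn_id=3: ✗
txn_id=4: ✗
txn_id=5: ✗
txn_id=6: ✗
txn_id=7: ✗
txn_id=8: ✗
txn_id=9: ✓ → 2
txn_id=10: ✗
txn_id=11: ✗
m05_avg = (100 + 2) / 2 = 51

gbp_count=1, m04_sum=512, m05_avg=51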